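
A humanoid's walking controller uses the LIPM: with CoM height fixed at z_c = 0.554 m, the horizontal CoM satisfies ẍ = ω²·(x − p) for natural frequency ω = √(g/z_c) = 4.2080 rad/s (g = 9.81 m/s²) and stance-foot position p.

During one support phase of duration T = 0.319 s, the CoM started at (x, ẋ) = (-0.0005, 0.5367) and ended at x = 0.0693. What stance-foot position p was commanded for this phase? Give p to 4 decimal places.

ωT = 4.2080·0.319 = 1.342352; cosh(ωT) = 2.044633, sinh(ωT) = 1.783403
x(T) = p + (x₀−p)·cosh(ωT) + (ẋ₀/ω)·sinh(ωT) ⇒ p·(1 − cosh) = x(T) − x₀·cosh − (ẋ₀/ω)·sinh
numerator   = 0.0693 − (-0.0005)·2.044633 − (0.5367/4.2080)·1.783403 = -0.157138
denominator = 1 − 2.044633 = -1.044633
p = -0.157138 / -1.044633 = 0.1504

p = 0.1504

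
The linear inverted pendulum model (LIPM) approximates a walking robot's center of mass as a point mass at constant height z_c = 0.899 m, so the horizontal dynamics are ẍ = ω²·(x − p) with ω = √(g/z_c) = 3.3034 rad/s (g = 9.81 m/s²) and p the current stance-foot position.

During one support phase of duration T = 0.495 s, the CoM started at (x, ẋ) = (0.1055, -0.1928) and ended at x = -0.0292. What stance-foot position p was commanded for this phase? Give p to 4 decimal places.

p = 0.0999

ωT = 3.3034·0.495 = 1.635183; cosh(ωT) = 2.662657, sinh(ωT) = 2.467740
x(T) = p + (x₀−p)·cosh(ωT) + (ẋ₀/ω)·sinh(ωT) ⇒ p·(1 − cosh) = x(T) − x₀·cosh − (ẋ₀/ω)·sinh
numerator   = -0.0292 − (0.1055)·2.662657 − (-0.1928/3.3034)·2.467740 = -0.166083
denominator = 1 − 2.662657 = -1.662657
p = -0.166083 / -1.662657 = 0.0999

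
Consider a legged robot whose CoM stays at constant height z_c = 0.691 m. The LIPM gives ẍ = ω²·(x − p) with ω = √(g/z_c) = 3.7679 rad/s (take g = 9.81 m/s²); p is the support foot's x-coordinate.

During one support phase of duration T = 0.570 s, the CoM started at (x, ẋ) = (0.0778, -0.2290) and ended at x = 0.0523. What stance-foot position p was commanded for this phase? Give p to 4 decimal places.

ωT = 3.7679·0.570 = 2.147703; cosh(ωT) = 4.340957, sinh(ωT) = 4.224205
x(T) = p + (x₀−p)·cosh(ωT) + (ẋ₀/ω)·sinh(ωT) ⇒ p·(1 − cosh) = x(T) − x₀·cosh − (ẋ₀/ω)·sinh
numerator   = 0.0523 − (0.0778)·4.340957 − (-0.2290/3.7679)·4.224205 = -0.028694
denominator = 1 − 4.340957 = -3.340957
p = -0.028694 / -3.340957 = 0.0086

p = 0.0086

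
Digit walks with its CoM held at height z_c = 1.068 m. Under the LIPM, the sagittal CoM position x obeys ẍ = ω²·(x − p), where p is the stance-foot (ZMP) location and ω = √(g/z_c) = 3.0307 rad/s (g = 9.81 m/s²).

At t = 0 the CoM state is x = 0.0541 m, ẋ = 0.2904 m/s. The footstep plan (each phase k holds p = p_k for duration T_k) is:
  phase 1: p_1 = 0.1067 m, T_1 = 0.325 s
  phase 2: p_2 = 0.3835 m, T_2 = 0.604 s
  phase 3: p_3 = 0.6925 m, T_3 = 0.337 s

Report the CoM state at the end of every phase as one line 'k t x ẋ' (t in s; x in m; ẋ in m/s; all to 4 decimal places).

1 0.3250 0.1369 0.2594
2 0.9290 -0.1454 -1.4417
3 1.2660 -1.1967 -5.3301

phase 1: p=0.1067, T=0.325, ωT=0.984978, cosh=1.525600, sinh=1.152152; start (x,ẋ)=(0.054100, 0.290400) → end (x,ẋ)=(0.136852, 0.259364)
phase 2: p=0.3835, T=0.604, ωT=1.830543, cosh=3.198799, sinh=3.038472; start (x,ẋ)=(0.136852, 0.259364) → end (x,ẋ)=(-0.145448, -1.441653)
phase 3: p=0.6925, T=0.337, ωT=1.021346, cosh=1.568520, sinh=1.208410; start (x,ẋ)=(-0.145448, -1.441653) → end (x,ẋ)=(-1.196659, -5.330103)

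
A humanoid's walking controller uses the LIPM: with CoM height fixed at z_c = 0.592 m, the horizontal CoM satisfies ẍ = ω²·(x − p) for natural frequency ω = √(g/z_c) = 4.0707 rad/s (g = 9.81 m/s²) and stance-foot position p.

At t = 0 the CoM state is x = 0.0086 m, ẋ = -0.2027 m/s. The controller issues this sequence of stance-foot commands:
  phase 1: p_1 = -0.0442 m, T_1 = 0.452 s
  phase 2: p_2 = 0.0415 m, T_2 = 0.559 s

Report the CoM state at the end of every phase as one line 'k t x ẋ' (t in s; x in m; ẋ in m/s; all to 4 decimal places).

phase 1: p=-0.0442, T=0.452, ωT=1.839956, cosh=3.227544, sinh=3.068720; start (x,ẋ)=(0.008600, -0.202700) → end (x,ẋ)=(-0.026592, 0.005346)
phase 2: p=0.0415, T=0.559, ωT=2.275521, cosh=4.917867, sinh=4.815124; start (x,ẋ)=(-0.026592, 0.005346) → end (x,ẋ)=(-0.287045, -1.308380)

1 0.4520 -0.0266 0.0053
2 1.0110 -0.2870 -1.3084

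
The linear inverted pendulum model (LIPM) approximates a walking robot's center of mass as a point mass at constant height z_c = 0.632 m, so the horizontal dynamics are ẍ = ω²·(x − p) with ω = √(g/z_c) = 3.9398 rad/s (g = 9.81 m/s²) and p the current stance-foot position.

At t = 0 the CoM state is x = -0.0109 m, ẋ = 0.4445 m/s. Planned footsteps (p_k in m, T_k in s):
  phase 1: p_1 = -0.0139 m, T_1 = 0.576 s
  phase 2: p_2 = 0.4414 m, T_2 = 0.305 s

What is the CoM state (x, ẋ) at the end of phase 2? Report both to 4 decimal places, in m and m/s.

x = 1.4771, ẋ = 4.6331

phase 1: p=-0.0139, T=0.576, ωT=2.269325, cosh=4.888125, sinh=4.784743; start (x,ẋ)=(-0.010900, 0.444500) → end (x,ẋ)=(0.540593, 2.229324)
phase 2: p=0.4414, T=0.305, ωT=1.201639, cosh=1.813132, sinh=1.512431; start (x,ẋ)=(0.540593, 2.229324) → end (x,ẋ)=(1.477055, 4.633120)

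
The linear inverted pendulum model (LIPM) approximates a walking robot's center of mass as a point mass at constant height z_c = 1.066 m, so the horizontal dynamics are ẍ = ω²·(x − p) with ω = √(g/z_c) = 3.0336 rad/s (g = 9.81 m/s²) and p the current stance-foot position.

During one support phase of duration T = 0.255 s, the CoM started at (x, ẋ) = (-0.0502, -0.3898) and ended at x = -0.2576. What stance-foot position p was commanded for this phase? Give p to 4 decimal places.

ωT = 3.0336·0.255 = 0.773568; cosh(ωT) = 1.314425, sinh(ωT) = 0.853061
x(T) = p + (x₀−p)·cosh(ωT) + (ẋ₀/ω)·sinh(ωT) ⇒ p·(1 − cosh) = x(T) − x₀·cosh − (ẋ₀/ω)·sinh
numerator   = -0.2576 − (-0.0502)·1.314425 − (-0.3898/3.0336)·0.853061 = -0.082002
denominator = 1 − 1.314425 = -0.314425
p = -0.082002 / -0.314425 = 0.2608

p = 0.2608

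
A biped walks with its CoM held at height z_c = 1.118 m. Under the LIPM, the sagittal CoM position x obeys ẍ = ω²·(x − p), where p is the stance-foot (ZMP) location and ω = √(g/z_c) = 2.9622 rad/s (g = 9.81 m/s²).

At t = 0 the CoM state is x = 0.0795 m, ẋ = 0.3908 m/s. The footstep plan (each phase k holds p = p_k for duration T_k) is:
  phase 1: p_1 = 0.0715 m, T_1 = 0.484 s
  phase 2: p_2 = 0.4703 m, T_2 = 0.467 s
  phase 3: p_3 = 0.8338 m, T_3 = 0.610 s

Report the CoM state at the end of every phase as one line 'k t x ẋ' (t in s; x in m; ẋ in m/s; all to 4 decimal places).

1 0.4840 0.3502 0.9130
2 0.9510 0.7917 1.2701
3 1.5610 1.9728 3.6031

phase 1: p=0.0715, T=0.484, ωT=1.433705, cosh=2.216317, sinh=1.977893; start (x,ẋ)=(0.079500, 0.390800) → end (x,ẋ)=(0.350172, 0.913008)
phase 2: p=0.4703, T=0.467, ωT=1.383347, cosh=2.119484, sinh=1.868746; start (x,ẋ)=(0.350172, 0.913008) → end (x,ẋ)=(0.791674, 1.270124)
phase 3: p=0.8338, T=0.610, ωT=1.806942, cosh=3.127973, sinh=2.963817; start (x,ẋ)=(0.791674, 1.270124) → end (x,ẋ)=(1.972849, 3.603074)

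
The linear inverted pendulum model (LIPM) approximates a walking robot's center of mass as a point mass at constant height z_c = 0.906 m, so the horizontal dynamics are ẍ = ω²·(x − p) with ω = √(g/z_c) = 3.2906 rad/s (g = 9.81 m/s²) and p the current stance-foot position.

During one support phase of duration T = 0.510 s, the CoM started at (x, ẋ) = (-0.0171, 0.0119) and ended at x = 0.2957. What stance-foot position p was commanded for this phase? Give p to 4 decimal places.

ωT = 3.2906·0.510 = 1.678206; cosh(ωT) = 2.771324, sinh(ωT) = 2.584615
x(T) = p + (x₀−p)·cosh(ωT) + (ẋ₀/ω)·sinh(ωT) ⇒ p·(1 − cosh) = x(T) − x₀·cosh − (ẋ₀/ω)·sinh
numerator   = 0.2957 − (-0.0171)·2.771324 − (0.0119/3.2906)·2.584615 = 0.333743
denominator = 1 − 2.771324 = -1.771324
p = 0.333743 / -1.771324 = -0.1884

p = -0.1884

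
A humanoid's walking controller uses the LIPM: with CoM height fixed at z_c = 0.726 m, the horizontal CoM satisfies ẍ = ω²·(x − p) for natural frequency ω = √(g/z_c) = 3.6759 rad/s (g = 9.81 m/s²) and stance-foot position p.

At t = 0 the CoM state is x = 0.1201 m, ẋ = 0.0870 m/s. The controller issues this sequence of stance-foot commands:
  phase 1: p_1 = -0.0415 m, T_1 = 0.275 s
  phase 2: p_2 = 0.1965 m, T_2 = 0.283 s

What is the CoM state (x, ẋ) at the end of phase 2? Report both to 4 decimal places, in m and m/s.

x = 0.5469, ẋ = 1.5322

phase 1: p=-0.0415, T=0.275, ωT=1.010873, cosh=1.555949, sinh=1.192048; start (x,ẋ)=(0.120100, 0.087000) → end (x,ẋ)=(0.238154, 0.843475)
phase 2: p=0.1965, T=0.283, ωT=1.040280, cosh=1.591682, sinh=1.238326; start (x,ẋ)=(0.238154, 0.843475) → end (x,ẋ)=(0.546948, 1.532153)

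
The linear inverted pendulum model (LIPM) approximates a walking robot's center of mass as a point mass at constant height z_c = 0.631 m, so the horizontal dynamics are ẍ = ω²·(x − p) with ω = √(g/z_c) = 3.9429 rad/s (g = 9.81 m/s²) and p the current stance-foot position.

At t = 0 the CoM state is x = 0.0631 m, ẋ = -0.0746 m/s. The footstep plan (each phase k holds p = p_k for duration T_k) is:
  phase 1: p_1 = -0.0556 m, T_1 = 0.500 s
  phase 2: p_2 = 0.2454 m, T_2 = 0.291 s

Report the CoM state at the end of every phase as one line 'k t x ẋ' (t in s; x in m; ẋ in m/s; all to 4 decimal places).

1 0.5000 0.3122 1.3748
2 0.7910 0.8551 2.7568

phase 1: p=-0.0556, T=0.500, ωT=1.971450, cosh=3.660168, sinh=3.520913; start (x,ẋ)=(0.063100, -0.074600) → end (x,ẋ)=(0.312246, 1.374817)
phase 2: p=0.2454, T=0.291, ωT=1.147384, cosh=1.733704, sinh=1.416238; start (x,ẋ)=(0.312246, 1.374817) → end (x,ẋ)=(0.855107, 2.756799)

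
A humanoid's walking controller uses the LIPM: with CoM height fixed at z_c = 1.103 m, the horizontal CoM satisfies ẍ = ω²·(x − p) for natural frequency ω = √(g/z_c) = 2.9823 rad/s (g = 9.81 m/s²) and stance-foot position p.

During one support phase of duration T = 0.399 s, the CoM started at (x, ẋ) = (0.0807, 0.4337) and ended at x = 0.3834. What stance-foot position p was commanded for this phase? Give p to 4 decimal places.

p = -0.0272

ωT = 2.9823·0.399 = 1.189938; cosh(ωT) = 1.795558, sinh(ωT) = 1.491318
x(T) = p + (x₀−p)·cosh(ωT) + (ẋ₀/ω)·sinh(ωT) ⇒ p·(1 − cosh) = x(T) − x₀·cosh − (ẋ₀/ω)·sinh
numerator   = 0.3834 − (0.0807)·1.795558 − (0.4337/2.9823)·1.491318 = 0.021624
denominator = 1 − 1.795558 = -0.795558
p = 0.021624 / -0.795558 = -0.0272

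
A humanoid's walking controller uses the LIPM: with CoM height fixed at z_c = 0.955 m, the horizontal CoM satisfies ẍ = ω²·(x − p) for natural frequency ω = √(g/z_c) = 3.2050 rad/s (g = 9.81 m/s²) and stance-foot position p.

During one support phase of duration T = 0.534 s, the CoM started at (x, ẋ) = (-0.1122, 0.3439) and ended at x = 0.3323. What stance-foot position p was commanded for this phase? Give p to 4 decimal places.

ωT = 3.2050·0.534 = 1.711470; cosh(ωT) = 2.858848, sinh(ωT) = 2.678247
x(T) = p + (x₀−p)·cosh(ωT) + (ẋ₀/ω)·sinh(ωT) ⇒ p·(1 − cosh) = x(T) − x₀·cosh − (ẋ₀/ω)·sinh
numerator   = 0.3323 − (-0.1122)·2.858848 − (0.3439/3.2050)·2.678247 = 0.365684
denominator = 1 − 2.858848 = -1.858848
p = 0.365684 / -1.858848 = -0.1967

p = -0.1967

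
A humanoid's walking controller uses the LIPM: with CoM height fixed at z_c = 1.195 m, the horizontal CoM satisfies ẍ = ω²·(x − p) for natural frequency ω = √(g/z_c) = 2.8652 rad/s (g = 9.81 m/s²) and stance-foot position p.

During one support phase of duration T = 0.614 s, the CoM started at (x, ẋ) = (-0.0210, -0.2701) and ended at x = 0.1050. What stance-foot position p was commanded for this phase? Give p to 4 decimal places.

ωT = 2.8652·0.614 = 1.759233; cosh(ωT) = 2.990078, sinh(ωT) = 2.817901
x(T) = p + (x₀−p)·cosh(ωT) + (ẋ₀/ω)·sinh(ωT) ⇒ p·(1 − cosh) = x(T) − x₀·cosh − (ẋ₀/ω)·sinh
numerator   = 0.1050 − (-0.0210)·2.990078 − (-0.2701/2.8652)·2.817901 = 0.433433
denominator = 1 − 2.990078 = -1.990078
p = 0.433433 / -1.990078 = -0.2178

p = -0.2178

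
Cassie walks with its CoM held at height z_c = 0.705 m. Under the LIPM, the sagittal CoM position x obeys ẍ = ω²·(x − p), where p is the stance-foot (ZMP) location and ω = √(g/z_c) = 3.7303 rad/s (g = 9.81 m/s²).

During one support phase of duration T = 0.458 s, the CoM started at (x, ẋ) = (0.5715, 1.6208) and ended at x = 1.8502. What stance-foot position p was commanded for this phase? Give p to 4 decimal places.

ωT = 3.7303·0.458 = 1.708477; cosh(ωT) = 2.850845, sinh(ωT) = 2.669704
x(T) = p + (x₀−p)·cosh(ωT) + (ẋ₀/ω)·sinh(ωT) ⇒ p·(1 − cosh) = x(T) − x₀·cosh − (ẋ₀/ω)·sinh
numerator   = 1.8502 − (0.5715)·2.850845 − (1.6208/3.7303)·2.669704 = -0.939034
denominator = 1 − 2.850845 = -1.850845
p = -0.939034 / -1.850845 = 0.5074

p = 0.5074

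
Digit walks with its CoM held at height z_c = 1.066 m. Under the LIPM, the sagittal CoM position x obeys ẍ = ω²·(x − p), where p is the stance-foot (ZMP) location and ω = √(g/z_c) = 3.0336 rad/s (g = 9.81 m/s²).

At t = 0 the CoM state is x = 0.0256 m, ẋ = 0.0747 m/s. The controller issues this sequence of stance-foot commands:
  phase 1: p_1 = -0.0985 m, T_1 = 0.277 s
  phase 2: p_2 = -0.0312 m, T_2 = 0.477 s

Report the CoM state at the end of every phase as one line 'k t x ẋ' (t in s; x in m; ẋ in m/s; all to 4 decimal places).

phase 1: p=-0.0985, T=0.277, ωT=0.840307, cosh=1.374328, sinh=0.942750; start (x,ẋ)=(0.025600, 0.074700) → end (x,ẋ)=(0.095269, 0.457579)
phase 2: p=-0.0312, T=0.477, ωT=1.447027, cosh=2.242864, sinh=2.007596; start (x,ẋ)=(0.095269, 0.457579) → end (x,ẋ)=(0.555272, 1.796513)

1 0.2770 0.0953 0.4576
2 0.7540 0.5553 1.7965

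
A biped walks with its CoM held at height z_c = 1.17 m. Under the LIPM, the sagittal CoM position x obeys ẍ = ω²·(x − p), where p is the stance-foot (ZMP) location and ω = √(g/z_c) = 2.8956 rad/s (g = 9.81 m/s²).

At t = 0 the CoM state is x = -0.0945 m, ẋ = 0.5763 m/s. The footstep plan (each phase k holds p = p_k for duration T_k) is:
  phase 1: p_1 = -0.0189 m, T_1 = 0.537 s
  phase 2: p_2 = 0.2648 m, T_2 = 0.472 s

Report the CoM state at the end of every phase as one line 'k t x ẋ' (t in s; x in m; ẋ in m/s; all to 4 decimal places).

phase 1: p=-0.0189, T=0.537, ωT=1.554937, cosh=2.472996, sinh=2.261793; start (x,ẋ)=(-0.094500, 0.576300) → end (x,ẋ)=(0.244297, 0.930064)
phase 2: p=0.2648, T=0.472, ωT=1.366723, cosh=2.088709, sinh=1.833768; start (x,ẋ)=(0.244297, 0.930064) → end (x,ẋ)=(0.810981, 1.833768)

1 0.5370 0.2443 0.9301
2 1.0090 0.8110 1.8338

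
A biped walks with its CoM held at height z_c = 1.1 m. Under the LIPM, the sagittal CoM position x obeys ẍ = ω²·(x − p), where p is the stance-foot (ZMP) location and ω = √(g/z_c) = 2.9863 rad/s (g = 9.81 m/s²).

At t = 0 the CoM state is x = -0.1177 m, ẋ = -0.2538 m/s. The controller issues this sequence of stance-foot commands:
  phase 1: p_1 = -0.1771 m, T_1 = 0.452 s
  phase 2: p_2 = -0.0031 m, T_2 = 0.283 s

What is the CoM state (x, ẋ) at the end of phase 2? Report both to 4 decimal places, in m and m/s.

phase 1: p=-0.1771, T=0.452, ωT=1.349808, cosh=2.057987, sinh=1.798697; start (x,ẋ)=(-0.117700, -0.253800) → end (x,ẋ)=(-0.207723, -0.203253)
phase 2: p=-0.0031, T=0.283, ωT=0.845123, cosh=1.378884, sinh=0.949380; start (x,ẋ)=(-0.207723, -0.203253) → end (x,ẋ)=(-0.349869, -0.860397)

x = -0.3499, ẋ = -0.8604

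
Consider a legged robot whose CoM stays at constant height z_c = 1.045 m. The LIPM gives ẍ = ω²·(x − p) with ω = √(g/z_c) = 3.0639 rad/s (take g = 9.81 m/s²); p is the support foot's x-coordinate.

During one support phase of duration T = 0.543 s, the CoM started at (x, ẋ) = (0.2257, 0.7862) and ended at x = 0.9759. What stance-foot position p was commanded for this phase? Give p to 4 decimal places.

p = 0.1696

ωT = 3.0639·0.543 = 1.663698; cosh(ωT) = 2.734116, sinh(ωT) = 2.544678
x(T) = p + (x₀−p)·cosh(ωT) + (ẋ₀/ω)·sinh(ωT) ⇒ p·(1 − cosh) = x(T) − x₀·cosh − (ẋ₀/ω)·sinh
numerator   = 0.9759 − (0.2257)·2.734116 − (0.7862/3.0639)·2.544678 = -0.294157
denominator = 1 − 2.734116 = -1.734116
p = -0.294157 / -1.734116 = 0.1696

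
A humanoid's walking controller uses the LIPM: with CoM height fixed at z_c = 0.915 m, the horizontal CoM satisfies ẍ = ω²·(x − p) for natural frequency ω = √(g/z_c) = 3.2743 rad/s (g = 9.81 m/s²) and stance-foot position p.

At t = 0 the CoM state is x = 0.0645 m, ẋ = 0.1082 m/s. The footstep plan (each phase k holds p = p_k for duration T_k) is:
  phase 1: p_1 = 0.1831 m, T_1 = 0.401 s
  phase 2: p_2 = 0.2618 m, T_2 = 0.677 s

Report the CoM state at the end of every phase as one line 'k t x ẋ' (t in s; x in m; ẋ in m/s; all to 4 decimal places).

1 0.4010 0.0037 -0.4539
2 1.0780 -1.5651 -5.9392

phase 1: p=0.1831, T=0.401, ωT=1.312994, cosh=1.993151, sinh=1.724137; start (x,ẋ)=(0.064500, 0.108200) → end (x,ẋ)=(0.003687, -0.453879)
phase 2: p=0.2618, T=0.677, ωT=2.216701, cosh=4.642987, sinh=4.534019; start (x,ẋ)=(0.003687, -0.453879) → end (x,ẋ)=(-1.565115, -5.939234)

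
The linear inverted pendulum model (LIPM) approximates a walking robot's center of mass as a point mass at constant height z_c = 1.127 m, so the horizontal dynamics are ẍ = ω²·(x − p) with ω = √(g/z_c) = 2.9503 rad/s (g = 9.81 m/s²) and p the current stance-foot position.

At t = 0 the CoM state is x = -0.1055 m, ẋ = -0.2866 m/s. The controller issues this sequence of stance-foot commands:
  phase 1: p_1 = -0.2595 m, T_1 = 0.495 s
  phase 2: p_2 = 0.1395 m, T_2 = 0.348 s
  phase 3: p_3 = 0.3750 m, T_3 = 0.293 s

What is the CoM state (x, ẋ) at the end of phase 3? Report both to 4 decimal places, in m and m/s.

phase 1: p=-0.2595, T=0.495, ωT=1.460398, cosh=2.269910, sinh=2.037766; start (x,ẋ)=(-0.105500, -0.286600) → end (x,ẋ)=(-0.107888, 0.275295)
phase 2: p=0.1395, T=0.348, ωT=1.026704, cosh=1.575018, sinh=1.216832; start (x,ẋ)=(-0.107888, 0.275295) → end (x,ẋ)=(-0.136597, -0.454533)
phase 3: p=0.3750, T=0.293, ωT=0.864438, cosh=1.397480, sinh=0.976192; start (x,ẋ)=(-0.136597, -0.454533) → end (x,ẋ)=(-0.490341, -2.108629)

x = -0.4903, ẋ = -2.1086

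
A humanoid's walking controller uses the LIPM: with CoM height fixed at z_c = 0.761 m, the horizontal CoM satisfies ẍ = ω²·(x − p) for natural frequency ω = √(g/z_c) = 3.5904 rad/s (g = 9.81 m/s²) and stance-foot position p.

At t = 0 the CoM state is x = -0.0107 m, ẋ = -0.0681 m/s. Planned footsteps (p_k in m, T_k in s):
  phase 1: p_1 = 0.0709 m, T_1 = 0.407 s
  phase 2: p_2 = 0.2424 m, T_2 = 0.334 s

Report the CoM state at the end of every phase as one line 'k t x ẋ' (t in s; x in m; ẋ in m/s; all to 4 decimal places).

1 0.4070 -0.1532 -0.7523
2 0.7410 -0.7893 -3.5030

phase 1: p=0.0709, T=0.407, ωT=1.461293, cosh=2.271733, sinh=2.039797; start (x,ẋ)=(-0.010700, -0.068100) → end (x,ẋ)=(-0.153163, -0.752318)
phase 2: p=0.2424, T=0.334, ωT=1.199194, cosh=1.809439, sinh=1.508002; start (x,ẋ)=(-0.153163, -0.752318) → end (x,ẋ)=(-0.789327, -3.502980)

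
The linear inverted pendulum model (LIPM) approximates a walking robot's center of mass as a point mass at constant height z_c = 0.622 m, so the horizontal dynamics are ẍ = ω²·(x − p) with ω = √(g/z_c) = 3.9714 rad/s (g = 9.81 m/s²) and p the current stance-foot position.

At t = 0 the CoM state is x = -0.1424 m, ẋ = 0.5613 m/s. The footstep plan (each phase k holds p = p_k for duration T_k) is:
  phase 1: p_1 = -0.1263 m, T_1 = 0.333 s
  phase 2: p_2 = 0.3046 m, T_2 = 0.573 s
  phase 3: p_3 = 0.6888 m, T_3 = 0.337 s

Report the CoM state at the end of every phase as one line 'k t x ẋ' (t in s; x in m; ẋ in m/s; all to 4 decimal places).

1 0.3330 0.0877 1.0165
2 0.9060 0.4705 0.8517
3 1.2430 0.6246 0.1960

phase 1: p=-0.1263, T=0.333, ωT=1.322476, cosh=2.009588, sinh=1.743114; start (x,ẋ)=(-0.142400, 0.561300) → end (x,ẋ)=(0.087710, 1.016528)
phase 2: p=0.3046, T=0.573, ωT=2.275612, cosh=4.918305, sinh=4.815571; start (x,ẋ)=(0.087710, 1.016528) → end (x,ẋ)=(0.470471, 0.851662)
phase 3: p=0.6888, T=0.337, ωT=1.338362, cosh=2.037534, sinh=1.775259; start (x,ẋ)=(0.470471, 0.851662) → end (x,ẋ)=(0.624649, 0.196011)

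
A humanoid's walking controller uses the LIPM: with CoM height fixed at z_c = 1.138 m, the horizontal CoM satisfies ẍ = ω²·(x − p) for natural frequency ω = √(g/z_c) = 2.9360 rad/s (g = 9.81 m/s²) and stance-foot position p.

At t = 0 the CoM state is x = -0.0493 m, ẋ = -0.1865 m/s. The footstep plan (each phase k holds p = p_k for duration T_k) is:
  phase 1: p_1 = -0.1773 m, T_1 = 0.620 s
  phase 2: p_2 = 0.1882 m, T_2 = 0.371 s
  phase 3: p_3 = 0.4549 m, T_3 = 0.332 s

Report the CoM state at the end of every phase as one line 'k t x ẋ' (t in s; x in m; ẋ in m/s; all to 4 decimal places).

1 0.6200 0.0372 0.5388
2 0.9910 0.1803 0.3073
3 1.3230 0.1582 -0.4509

phase 1: p=-0.1773, T=0.620, ωT=1.820320, cosh=3.167904, sinh=3.005930; start (x,ẋ)=(-0.049300, -0.186500) → end (x,ẋ)=(0.037250, 0.538838)
phase 2: p=0.1882, T=0.371, ωT=1.089256, cosh=1.654264, sinh=1.317798; start (x,ẋ)=(0.037250, 0.538838) → end (x,ẋ)=(0.180341, 0.307346)
phase 3: p=0.4549, T=0.332, ωT=0.974752, cosh=1.513898, sinh=1.136612; start (x,ẋ)=(0.180341, 0.307346) → end (x,ẋ)=(0.158228, -0.450938)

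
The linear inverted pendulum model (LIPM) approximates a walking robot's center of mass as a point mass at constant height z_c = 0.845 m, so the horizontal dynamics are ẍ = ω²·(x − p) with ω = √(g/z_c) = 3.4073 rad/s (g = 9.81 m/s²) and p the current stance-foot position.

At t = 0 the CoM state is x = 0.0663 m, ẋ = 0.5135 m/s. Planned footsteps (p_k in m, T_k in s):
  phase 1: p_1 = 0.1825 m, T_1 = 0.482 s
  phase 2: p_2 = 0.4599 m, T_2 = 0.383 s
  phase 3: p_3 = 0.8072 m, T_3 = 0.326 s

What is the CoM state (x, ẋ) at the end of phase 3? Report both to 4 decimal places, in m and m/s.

x = -0.3469, ẋ = -3.4426

phase 1: p=0.1825, T=0.482, ωT=1.642319, cosh=2.680333, sinh=2.486803; start (x,ẋ)=(0.066300, 0.513500) → end (x,ẋ)=(0.245821, 0.391756)
phase 2: p=0.4599, T=0.383, ωT=1.304996, cosh=1.979424, sinh=1.708250; start (x,ẋ)=(0.245821, 0.391756) → end (x,ẋ)=(0.232554, -0.470601)
phase 3: p=0.8072, T=0.326, ωT=1.110780, cosh=1.683014, sinh=1.353712; start (x,ẋ)=(0.232554, -0.470601) → end (x,ẋ)=(-0.346906, -3.442586)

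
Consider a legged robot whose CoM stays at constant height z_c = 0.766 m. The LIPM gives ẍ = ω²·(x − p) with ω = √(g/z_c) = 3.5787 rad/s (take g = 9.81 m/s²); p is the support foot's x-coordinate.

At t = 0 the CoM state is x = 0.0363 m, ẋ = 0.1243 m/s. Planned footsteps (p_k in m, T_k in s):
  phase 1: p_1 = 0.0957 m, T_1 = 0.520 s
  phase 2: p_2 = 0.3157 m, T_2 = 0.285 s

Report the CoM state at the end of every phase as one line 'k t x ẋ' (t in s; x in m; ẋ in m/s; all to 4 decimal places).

phase 1: p=0.0957, T=0.520, ωT=1.860924, cosh=3.292602, sinh=3.137073; start (x,ẋ)=(0.036300, 0.124300) → end (x,ẋ)=(0.009080, -0.257592)
phase 2: p=0.3157, T=0.285, ωT=1.019929, cosh=1.566810, sinh=1.206189; start (x,ẋ)=(0.009080, -0.257592) → end (x,ẋ)=(-0.251535, -1.727150)

1 0.5200 0.0091 -0.2576
2 0.8050 -0.2515 -1.7271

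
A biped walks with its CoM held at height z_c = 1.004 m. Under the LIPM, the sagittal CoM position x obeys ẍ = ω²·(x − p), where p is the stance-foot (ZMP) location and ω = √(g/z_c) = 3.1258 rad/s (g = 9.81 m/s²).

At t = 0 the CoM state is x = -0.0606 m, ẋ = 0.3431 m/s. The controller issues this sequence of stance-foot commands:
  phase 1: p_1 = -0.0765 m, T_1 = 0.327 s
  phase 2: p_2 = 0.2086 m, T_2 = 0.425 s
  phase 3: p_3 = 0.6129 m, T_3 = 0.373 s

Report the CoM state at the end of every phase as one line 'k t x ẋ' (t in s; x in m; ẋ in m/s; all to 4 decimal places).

1 0.3270 0.0812 0.5986
2 0.7520 0.2874 0.5104
3 1.1250 0.2765 -0.5753

phase 1: p=-0.0765, T=0.327, ωT=1.022137, cosh=1.569476, sinh=1.209650; start (x,ẋ)=(-0.060600, 0.343100) → end (x,ẋ)=(0.081231, 0.598607)
phase 2: p=0.2086, T=0.425, ωT=1.328465, cosh=2.020064, sinh=1.755180; start (x,ẋ)=(0.081231, 0.598607) → end (x,ẋ)=(0.287432, 0.510432)
phase 3: p=0.6129, T=0.373, ωT=1.165923, cosh=1.760260, sinh=1.448625; start (x,ẋ)=(0.287432, 0.510432) → end (x,ẋ)=(0.276547, -0.575262)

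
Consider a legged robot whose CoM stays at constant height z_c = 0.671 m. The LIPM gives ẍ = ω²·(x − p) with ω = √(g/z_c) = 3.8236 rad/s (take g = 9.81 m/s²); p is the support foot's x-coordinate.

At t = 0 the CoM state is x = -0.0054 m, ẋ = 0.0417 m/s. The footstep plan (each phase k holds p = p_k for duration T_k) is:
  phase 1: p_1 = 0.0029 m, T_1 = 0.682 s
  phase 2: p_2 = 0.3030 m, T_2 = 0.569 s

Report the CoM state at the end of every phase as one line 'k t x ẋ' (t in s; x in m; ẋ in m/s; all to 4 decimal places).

1 0.6820 0.0199 0.0703
2 1.2510 -0.8800 -4.3925

phase 1: p=0.0029, T=0.682, ωT=2.607695, cosh=6.820724, sinh=6.747020; start (x,ẋ)=(-0.005400, 0.041700) → end (x,ẋ)=(0.019871, 0.070302)
phase 2: p=0.3030, T=0.569, ωT=2.175628, cosh=4.460627, sinh=4.347091; start (x,ẋ)=(0.019871, 0.070302) → end (x,ẋ)=(-0.880008, -4.392455)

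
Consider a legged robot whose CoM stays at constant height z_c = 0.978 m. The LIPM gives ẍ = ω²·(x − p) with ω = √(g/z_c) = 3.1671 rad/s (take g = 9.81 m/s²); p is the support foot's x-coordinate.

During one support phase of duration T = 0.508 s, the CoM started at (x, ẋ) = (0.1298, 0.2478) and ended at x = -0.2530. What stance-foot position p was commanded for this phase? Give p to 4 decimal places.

p = 0.4866

ωT = 3.1671·0.508 = 1.608887; cosh(ωT) = 2.598678, sinh(ωT) = 2.398567
x(T) = p + (x₀−p)·cosh(ωT) + (ẋ₀/ω)·sinh(ωT) ⇒ p·(1 − cosh) = x(T) − x₀·cosh − (ẋ₀/ω)·sinh
numerator   = -0.2530 − (0.1298)·2.598678 − (0.2478/3.1671)·2.398567 = -0.777977
denominator = 1 − 2.598678 = -1.598678
p = -0.777977 / -1.598678 = 0.4866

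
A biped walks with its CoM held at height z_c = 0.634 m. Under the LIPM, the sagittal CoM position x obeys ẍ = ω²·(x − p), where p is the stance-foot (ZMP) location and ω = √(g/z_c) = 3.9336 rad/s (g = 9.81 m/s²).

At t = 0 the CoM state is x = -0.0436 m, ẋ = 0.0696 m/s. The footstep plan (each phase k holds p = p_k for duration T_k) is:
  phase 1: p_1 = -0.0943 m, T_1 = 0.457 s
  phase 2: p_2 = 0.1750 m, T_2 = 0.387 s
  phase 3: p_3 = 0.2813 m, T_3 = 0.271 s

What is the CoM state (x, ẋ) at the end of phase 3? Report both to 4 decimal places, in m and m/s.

x = 1.0535, ẋ = 3.2594

phase 1: p=-0.0943, T=0.457, ωT=1.797655, cosh=3.100583, sinh=2.934896; start (x,ẋ)=(-0.043600, 0.069600) → end (x,ẋ)=(0.114829, 0.801117)
phase 2: p=0.1750, T=0.387, ωT=1.522303, cosh=2.400488, sinh=2.182280; start (x,ẋ)=(0.114829, 0.801117) → end (x,ẋ)=(0.475003, 1.406550)
phase 3: p=0.2813, T=0.271, ωT=1.066006, cosh=1.624069, sinh=1.279688; start (x,ẋ)=(0.475003, 1.406550) → end (x,ẋ)=(1.053469, 3.259392)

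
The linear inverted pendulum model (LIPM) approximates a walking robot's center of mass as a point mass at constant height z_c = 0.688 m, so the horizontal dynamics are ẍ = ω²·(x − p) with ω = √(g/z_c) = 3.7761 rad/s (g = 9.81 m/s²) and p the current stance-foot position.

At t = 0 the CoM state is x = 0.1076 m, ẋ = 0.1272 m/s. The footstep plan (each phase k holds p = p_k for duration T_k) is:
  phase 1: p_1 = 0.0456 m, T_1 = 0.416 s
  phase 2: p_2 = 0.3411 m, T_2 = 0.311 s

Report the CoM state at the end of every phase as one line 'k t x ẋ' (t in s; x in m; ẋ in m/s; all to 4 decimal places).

1 0.4160 0.2787 0.8580
2 0.7270 0.5630 1.1760

phase 1: p=0.0456, T=0.416, ωT=1.570858, cosh=2.509319, sinh=2.301453; start (x,ẋ)=(0.107600, 0.127200) → end (x,ẋ)=(0.278704, 0.857997)
phase 2: p=0.3411, T=0.311, ωT=1.174367, cosh=1.772554, sinh=1.463540; start (x,ẋ)=(0.278704, 0.857997) → end (x,ẋ)=(0.563041, 1.176014)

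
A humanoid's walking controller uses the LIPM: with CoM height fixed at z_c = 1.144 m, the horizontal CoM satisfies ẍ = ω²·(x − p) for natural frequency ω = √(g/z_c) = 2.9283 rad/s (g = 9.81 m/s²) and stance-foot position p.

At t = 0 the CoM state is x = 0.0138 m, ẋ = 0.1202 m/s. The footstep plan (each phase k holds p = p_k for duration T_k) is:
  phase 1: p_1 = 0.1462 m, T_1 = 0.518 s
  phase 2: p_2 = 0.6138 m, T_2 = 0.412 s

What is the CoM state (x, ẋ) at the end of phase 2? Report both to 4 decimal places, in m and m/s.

phase 1: p=0.1462, T=0.518, ωT=1.516859, cosh=2.388644, sinh=2.169244; start (x,ẋ)=(0.013800, 0.120200) → end (x,ẋ)=(-0.081014, -0.553916)
phase 2: p=0.6138, T=0.412, ωT=1.206460, cosh=1.820444, sinh=1.521189; start (x,ẋ)=(-0.081014, -0.553916) → end (x,ẋ)=(-0.938817, -4.103420)

x = -0.9388, ẋ = -4.1034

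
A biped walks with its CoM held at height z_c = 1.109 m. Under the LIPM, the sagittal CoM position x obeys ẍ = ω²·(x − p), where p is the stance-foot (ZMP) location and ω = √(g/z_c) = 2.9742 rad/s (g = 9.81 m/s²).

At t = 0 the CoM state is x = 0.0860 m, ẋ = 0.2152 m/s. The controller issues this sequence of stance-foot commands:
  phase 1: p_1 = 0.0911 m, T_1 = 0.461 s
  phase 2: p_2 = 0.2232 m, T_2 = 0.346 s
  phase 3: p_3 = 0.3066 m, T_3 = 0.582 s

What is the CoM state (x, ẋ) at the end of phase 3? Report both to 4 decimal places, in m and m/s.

phase 1: p=0.0911, T=0.461, ωT=1.371106, cosh=2.096766, sinh=1.842940; start (x,ẋ)=(0.086000, 0.215200) → end (x,ẋ)=(0.213754, 0.423270)
phase 2: p=0.2232, T=0.346, ωT=1.029073, cosh=1.577904, sinh=1.220567; start (x,ẋ)=(0.213754, 0.423270) → end (x,ẋ)=(0.381998, 0.633586)
phase 3: p=0.3066, T=0.582, ωT=1.730984, cosh=2.911660, sinh=2.734550; start (x,ẋ)=(0.381998, 0.633586) → end (x,ẋ)=(1.108667, 2.458005)

x = 1.1087, ẋ = 2.4580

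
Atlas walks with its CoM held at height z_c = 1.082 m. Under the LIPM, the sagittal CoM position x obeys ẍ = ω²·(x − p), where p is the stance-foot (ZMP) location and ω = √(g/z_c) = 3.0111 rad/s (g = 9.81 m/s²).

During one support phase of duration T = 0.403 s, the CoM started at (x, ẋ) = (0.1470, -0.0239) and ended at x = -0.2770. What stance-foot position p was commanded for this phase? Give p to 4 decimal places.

ωT = 3.0111·0.403 = 1.213473; cosh(ωT) = 1.831158, sinh(ωT) = 1.533995
x(T) = p + (x₀−p)·cosh(ωT) + (ẋ₀/ω)·sinh(ωT) ⇒ p·(1 − cosh) = x(T) − x₀·cosh − (ẋ₀/ω)·sinh
numerator   = -0.2770 − (0.1470)·1.831158 − (-0.0239/3.0111)·1.533995 = -0.534004
denominator = 1 − 1.831158 = -0.831158
p = -0.534004 / -0.831158 = 0.6425

p = 0.6425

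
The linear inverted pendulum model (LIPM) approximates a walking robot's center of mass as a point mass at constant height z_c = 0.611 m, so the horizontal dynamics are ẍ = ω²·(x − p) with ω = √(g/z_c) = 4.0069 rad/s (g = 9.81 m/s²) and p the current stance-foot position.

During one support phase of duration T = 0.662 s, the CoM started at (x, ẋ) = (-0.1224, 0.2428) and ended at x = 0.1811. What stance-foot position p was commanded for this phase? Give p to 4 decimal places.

ωT = 4.0069·0.662 = 2.652568; cosh(ωT) = 7.130450, sinh(ωT) = 7.059980
x(T) = p + (x₀−p)·cosh(ωT) + (ẋ₀/ω)·sinh(ωT) ⇒ p·(1 − cosh) = x(T) − x₀·cosh − (ẋ₀/ω)·sinh
numerator   = 0.1811 − (-0.1224)·7.130450 − (0.2428/4.0069)·7.059980 = 0.626064
denominator = 1 − 7.130450 = -6.130450
p = 0.626064 / -6.130450 = -0.1021

p = -0.1021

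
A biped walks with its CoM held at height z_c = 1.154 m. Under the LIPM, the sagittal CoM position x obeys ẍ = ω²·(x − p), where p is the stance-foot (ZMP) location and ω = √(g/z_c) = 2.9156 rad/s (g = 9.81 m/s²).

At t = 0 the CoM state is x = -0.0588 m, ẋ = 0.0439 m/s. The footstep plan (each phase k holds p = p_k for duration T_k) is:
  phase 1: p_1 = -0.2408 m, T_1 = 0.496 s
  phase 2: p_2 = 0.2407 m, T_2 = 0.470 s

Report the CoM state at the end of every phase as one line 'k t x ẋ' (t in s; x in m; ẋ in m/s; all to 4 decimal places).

phase 1: p=-0.2408, T=0.496, ωT=1.446138, cosh=2.241079, sinh=2.005601; start (x,ẋ)=(-0.058800, 0.043900) → end (x,ẋ)=(0.197275, 1.162634)
phase 2: p=0.2407, T=0.470, ωT=1.370332, cosh=2.095340, sinh=1.841317; start (x,ẋ)=(0.197275, 1.162634) → end (x,ẋ)=(0.883959, 2.202982)

1 0.4960 0.1973 1.1626
2 0.9660 0.8840 2.2030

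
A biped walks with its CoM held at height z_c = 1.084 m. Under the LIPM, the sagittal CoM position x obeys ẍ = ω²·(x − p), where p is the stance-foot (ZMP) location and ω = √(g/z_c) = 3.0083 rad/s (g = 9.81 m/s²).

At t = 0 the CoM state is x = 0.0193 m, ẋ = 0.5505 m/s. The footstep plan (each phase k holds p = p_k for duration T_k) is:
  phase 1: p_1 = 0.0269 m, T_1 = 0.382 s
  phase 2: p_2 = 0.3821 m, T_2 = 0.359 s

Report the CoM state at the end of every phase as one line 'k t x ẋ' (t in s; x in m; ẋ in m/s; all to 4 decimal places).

1 0.3820 0.2734 0.9233
2 0.7410 0.6034 1.0905

phase 1: p=0.0269, T=0.382, ωT=1.149171, cosh=1.736237, sinh=1.419338; start (x,ẋ)=(0.019300, 0.550500) → end (x,ẋ)=(0.273434, 0.923348)
phase 2: p=0.3821, T=0.359, ωT=1.079980, cosh=1.642111, sinh=1.302509; start (x,ẋ)=(0.273434, 0.923348) → end (x,ẋ)=(0.603443, 1.090452)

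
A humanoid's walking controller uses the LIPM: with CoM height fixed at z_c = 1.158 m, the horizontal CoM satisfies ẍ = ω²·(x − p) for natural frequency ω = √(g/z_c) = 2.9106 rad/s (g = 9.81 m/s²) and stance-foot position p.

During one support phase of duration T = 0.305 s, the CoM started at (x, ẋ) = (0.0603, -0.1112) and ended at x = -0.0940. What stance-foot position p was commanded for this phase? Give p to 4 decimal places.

p = 0.3355

ωT = 2.9106·0.305 = 0.887733; cosh(ωT) = 1.420602, sinh(ωT) = 1.009014
x(T) = p + (x₀−p)·cosh(ωT) + (ẋ₀/ω)·sinh(ωT) ⇒ p·(1 − cosh) = x(T) − x₀·cosh − (ẋ₀/ω)·sinh
numerator   = -0.0940 − (0.0603)·1.420602 − (-0.1112/2.9106)·1.009014 = -0.141113
denominator = 1 − 1.420602 = -0.420602
p = -0.141113 / -0.420602 = 0.3355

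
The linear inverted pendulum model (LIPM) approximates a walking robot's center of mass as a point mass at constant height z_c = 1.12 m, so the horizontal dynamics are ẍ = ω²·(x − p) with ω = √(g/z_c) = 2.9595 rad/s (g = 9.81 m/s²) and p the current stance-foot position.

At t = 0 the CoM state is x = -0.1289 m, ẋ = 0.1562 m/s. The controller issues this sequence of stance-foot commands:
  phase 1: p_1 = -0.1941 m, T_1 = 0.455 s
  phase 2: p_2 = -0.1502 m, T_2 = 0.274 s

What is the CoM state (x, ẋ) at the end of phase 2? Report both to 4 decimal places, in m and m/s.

x = 0.3016, ẋ = 1.3906

phase 1: p=-0.1941, T=0.455, ωT=1.346572, cosh=2.052179, sinh=1.792048; start (x,ẋ)=(-0.128900, 0.156200) → end (x,ẋ)=(0.034285, 0.666343)
phase 2: p=-0.1502, T=0.274, ωT=0.810903, cosh=1.347198, sinh=0.902741; start (x,ẋ)=(0.034285, 0.666343) → end (x,ẋ)=(0.301593, 1.390577)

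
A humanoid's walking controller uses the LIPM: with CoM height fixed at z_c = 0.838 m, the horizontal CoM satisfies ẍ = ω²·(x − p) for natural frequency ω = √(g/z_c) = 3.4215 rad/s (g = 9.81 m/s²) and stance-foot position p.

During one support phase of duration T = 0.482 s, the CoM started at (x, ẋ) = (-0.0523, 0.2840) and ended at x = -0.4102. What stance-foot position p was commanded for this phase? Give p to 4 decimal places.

ωT = 3.4215·0.482 = 1.649163; cosh(ωT) = 2.697417, sinh(ωT) = 2.505206
x(T) = p + (x₀−p)·cosh(ωT) + (ẋ₀/ω)·sinh(ωT) ⇒ p·(1 − cosh) = x(T) − x₀·cosh − (ẋ₀/ω)·sinh
numerator   = -0.4102 − (-0.0523)·2.697417 − (0.2840/3.4215)·2.505206 = -0.477069
denominator = 1 − 2.697417 = -1.697417
p = -0.477069 / -1.697417 = 0.2811

p = 0.2811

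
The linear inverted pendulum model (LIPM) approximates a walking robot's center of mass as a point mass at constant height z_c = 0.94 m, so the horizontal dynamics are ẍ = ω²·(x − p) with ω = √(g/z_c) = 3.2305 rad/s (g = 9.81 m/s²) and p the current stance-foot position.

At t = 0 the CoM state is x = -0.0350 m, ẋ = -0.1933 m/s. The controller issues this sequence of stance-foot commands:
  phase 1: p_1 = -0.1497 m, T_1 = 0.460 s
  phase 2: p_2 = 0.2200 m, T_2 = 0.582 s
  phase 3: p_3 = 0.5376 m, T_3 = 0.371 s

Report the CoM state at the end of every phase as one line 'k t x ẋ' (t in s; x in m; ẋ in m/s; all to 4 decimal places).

phase 1: p=-0.1497, T=0.460, ωT=1.486030, cosh=2.322892, sinh=2.096623; start (x,ẋ)=(-0.035000, -0.193300) → end (x,ẋ)=(-0.008718, 0.327864)
phase 2: p=0.2200, T=0.582, ωT=1.880151, cosh=3.353531, sinh=3.200964; start (x,ẋ)=(-0.008718, 0.327864) → end (x,ẋ)=(-0.222145, -1.265601)
phase 3: p=0.5376, T=0.371, ωT=1.198516, cosh=1.808417, sinh=1.506775; start (x,ẋ)=(-0.222145, -1.265601) → end (x,ẋ)=(-1.426640, -5.986899)

1 0.4600 -0.0087 0.3279
2 1.0420 -0.2221 -1.2656
3 1.4130 -1.4266 -5.9869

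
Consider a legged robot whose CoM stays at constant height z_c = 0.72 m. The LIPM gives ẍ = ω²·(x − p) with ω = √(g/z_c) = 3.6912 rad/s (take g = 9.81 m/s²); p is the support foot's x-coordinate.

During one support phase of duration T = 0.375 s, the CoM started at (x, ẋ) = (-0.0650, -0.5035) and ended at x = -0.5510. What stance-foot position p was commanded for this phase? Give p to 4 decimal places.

ωT = 3.6912·0.375 = 1.384200; cosh(ωT) = 2.121078, sinh(ωT) = 1.870554
x(T) = p + (x₀−p)·cosh(ωT) + (ẋ₀/ω)·sinh(ωT) ⇒ p·(1 − cosh) = x(T) − x₀·cosh − (ẋ₀/ω)·sinh
numerator   = -0.5510 − (-0.0650)·2.121078 − (-0.5035/3.6912)·1.870554 = -0.157976
denominator = 1 − 2.121078 = -1.121078
p = -0.157976 / -1.121078 = 0.1409

p = 0.1409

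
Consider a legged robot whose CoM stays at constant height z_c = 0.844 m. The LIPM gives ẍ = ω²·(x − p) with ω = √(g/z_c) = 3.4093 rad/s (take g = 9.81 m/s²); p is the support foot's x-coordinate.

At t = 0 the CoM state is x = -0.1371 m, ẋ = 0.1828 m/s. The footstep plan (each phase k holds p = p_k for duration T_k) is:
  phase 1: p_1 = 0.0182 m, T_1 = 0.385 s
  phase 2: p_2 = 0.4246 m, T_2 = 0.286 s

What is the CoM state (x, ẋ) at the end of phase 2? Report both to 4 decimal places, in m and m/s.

phase 1: p=0.0182, T=0.385, ωT=1.312580, cosh=1.992437, sinh=1.723313; start (x,ẋ)=(-0.137100, 0.182800) → end (x,ẋ)=(-0.198825, -0.548215)
phase 2: p=0.4246, T=0.286, ωT=0.975060, cosh=1.514248, sinh=1.137078; start (x,ẋ)=(-0.198825, -0.548215) → end (x,ẋ)=(-0.702262, -3.246927)

x = -0.7023, ẋ = -3.2469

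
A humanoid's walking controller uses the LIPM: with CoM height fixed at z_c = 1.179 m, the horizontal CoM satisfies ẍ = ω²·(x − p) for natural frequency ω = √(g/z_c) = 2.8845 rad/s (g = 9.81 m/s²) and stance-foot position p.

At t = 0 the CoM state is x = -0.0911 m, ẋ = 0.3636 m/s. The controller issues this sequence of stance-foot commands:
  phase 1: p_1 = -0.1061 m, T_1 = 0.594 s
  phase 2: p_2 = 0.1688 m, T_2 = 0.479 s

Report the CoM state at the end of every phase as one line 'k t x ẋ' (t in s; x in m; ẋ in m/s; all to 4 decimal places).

phase 1: p=-0.1061, T=0.594, ωT=1.713393, cosh=2.864003, sinh=2.683750; start (x,ẋ)=(-0.091100, 0.363600) → end (x,ẋ)=(0.275155, 1.157471)
phase 2: p=0.1688, T=0.479, ωT=1.381676, cosh=2.116362, sinh=1.865205; start (x,ẋ)=(0.275155, 1.157471) → end (x,ẋ)=(1.142341, 3.021836)

1 0.5940 0.2752 1.1575
2 1.0730 1.1423 3.0218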